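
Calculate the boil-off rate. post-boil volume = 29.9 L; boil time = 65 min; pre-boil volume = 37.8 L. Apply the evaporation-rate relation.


rate = (V_pre − V_post) / (t_min/60)
rate = (37.8 − 29.9) / (65/60)

7.2923 L/hr


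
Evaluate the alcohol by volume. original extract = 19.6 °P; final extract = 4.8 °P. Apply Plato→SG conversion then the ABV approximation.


SG = 259/(259 − P);  ABV = (OG − FG)·131.25
OG = 259/(259 − 19.6) = 1.0819
FG = 259/(259 − 4.8) = 1.0189
ABV = (1.0819 − 1.0189)·131.25

8.2673 % ABV


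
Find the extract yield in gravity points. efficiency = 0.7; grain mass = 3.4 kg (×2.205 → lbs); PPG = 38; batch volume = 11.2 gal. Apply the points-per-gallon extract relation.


points = lbs × PPG × eff / vol
lbs = 3.4 × 2.205 = 7.4970
points = 7.4970 × 38 × 0.7 / 11.2

17.8054 points


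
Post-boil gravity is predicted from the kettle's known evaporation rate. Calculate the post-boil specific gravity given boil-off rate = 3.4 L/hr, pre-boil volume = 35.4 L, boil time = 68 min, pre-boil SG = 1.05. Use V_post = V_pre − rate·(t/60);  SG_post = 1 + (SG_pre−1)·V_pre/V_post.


V_post = 35.4 − 3.4·(68/60) = 31.5467
SG_post = 1 + (1.05 − 1)·35.4/31.5467

1.0561


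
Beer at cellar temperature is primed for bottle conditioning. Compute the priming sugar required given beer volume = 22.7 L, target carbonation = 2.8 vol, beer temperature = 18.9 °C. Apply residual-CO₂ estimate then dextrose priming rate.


residual = 14.695·(0.01821 + 0.09011·e^(−0.04·T));  sugar = (target − residual)·4.0·V
residual = 14.695·(0.01821 + 0.09011·e^(−0.04·18.9)) = 0.8893
sugar = (2.8 − 0.8893)·4.0·22.7

173.4874 g


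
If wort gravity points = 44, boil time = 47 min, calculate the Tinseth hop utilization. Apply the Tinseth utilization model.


U = 1.65·0.000125^(GP/1000) · (1 − e^(−0.04·t))/4.15
bigness = 1.65·0.000125^(44/1000) = 1.1111
boil_factor = (1 − e^(−0.04·47))/4.15 = 0.2042
U = 1.1111 · 0.2042

0.2269


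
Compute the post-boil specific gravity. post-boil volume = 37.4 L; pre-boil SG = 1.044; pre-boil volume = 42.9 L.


SG_post = 1 + (SG_pre − 1)·V_pre/V_post
pts_pre = (1.044 − 1)·1000 = 44.0000
pts_post = 44.0000·42.9/37.4 = 50.4706
SG_post = 1 + 50.4706/1000

1.0505


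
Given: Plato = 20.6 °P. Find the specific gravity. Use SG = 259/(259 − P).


SG = 259/(259 − 20.6)

1.0864


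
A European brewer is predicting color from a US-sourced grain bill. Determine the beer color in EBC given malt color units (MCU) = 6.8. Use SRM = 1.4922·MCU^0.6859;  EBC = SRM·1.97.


SRM = 1.4922·6.8^0.6859 = 5.5571
EBC = 5.5571·1.97

10.9474 EBC


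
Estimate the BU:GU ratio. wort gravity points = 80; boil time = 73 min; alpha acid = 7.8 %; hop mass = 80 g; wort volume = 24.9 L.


U = 1.65·0.000125^(GP/1000)·(1−e^(−0.04t))/4.15;  IBU = (α/100)·m·U·1000/V;  BU:GU = IBU/GP
U = 1.65·0.000125^(80/1000)·(1−e^(−0.04·73))/4.15 = 0.1833
IBU = (7.8/100)·80·0.1833·1000/24.9 = 45.9299
BU:GU = 45.9299/80

0.5741


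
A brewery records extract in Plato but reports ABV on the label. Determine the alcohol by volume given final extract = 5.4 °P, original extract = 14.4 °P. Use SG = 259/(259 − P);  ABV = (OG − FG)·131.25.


OG = 259/(259 − 14.4) = 1.0589
FG = 259/(259 − 5.4) = 1.0213
ABV = (1.0589 − 1.0213)·131.25

4.9321 % ABV


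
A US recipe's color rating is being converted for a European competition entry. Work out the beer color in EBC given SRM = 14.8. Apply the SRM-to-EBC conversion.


EBC = SRM · 1.97
EBC = 14.8 · 1.97

29.1560 EBC


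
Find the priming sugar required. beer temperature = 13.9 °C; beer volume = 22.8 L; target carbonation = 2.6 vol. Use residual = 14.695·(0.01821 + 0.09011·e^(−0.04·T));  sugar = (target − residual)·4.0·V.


residual = 14.695·(0.01821 + 0.09011·e^(−0.04·13.9)) = 1.0270
sugar = (2.6 − 1.0270)·4.0·22.8

143.4573 g


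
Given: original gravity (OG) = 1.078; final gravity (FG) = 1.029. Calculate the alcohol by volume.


ABV = (OG − FG) · 131.25
ABV = (1.078 − 1.029) · 131.25

6.4313 % ABV


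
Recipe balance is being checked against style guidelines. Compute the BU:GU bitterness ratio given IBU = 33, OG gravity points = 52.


BU:GU = IBU / OG_points
BU:GU = 33 / 52

0.6346


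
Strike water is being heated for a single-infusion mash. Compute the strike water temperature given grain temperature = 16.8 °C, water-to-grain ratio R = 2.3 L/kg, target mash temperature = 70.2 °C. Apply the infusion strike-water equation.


T_strike = (0.41/R)·(T_mash − T_grain) + T_mash
T_strike = (0.41/2.3)·(70.2 − 16.8) + 70.2

79.7191 °C


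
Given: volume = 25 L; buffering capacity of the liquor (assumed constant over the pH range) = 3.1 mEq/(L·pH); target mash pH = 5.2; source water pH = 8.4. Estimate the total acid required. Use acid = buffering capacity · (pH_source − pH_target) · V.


acid = 3.1 · (8.4 − 5.2) · 25

248.0000 mEq


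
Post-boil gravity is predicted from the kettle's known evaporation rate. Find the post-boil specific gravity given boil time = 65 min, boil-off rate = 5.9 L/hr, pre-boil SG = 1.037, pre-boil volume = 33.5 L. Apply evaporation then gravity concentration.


V_post = V_pre − rate·(t/60);  SG_post = 1 + (SG_pre−1)·V_pre/V_post
V_post = 33.5 − 5.9·(65/60) = 27.1083
SG_post = 1 + (1.037 − 1)·33.5/27.1083

1.0457


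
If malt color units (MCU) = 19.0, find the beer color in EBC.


SRM = 1.4922·MCU^0.6859;  EBC = SRM·1.97
SRM = 1.4922·19.0^0.6859 = 11.2441
EBC = 11.2441·1.97

22.1508 EBC


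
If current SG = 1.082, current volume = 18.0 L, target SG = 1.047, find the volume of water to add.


V_water = V·((SG_curr − 1)/(SG_target − 1) − 1)
V_water = 18.0·((1.082 − 1)/(1.047 − 1) − 1)

13.4043 L


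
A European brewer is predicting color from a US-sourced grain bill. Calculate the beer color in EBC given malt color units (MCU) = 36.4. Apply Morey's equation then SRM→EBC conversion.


SRM = 1.4922·MCU^0.6859;  EBC = SRM·1.97
SRM = 1.4922·36.4^0.6859 = 17.5625
EBC = 17.5625·1.97

34.5981 EBC


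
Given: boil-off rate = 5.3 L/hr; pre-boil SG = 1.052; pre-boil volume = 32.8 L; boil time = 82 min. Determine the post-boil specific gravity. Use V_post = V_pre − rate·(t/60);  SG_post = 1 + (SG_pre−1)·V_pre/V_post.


V_post = 32.8 − 5.3·(82/60) = 25.5567
SG_post = 1 + (1.052 − 1)·32.8/25.5567

1.0667


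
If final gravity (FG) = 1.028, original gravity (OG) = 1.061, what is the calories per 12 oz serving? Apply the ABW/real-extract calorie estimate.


ABW = (OG−FG)·131.25·0.79/FG;  °P = 259 − 259/SG (for OG→OE and FG→AE);  RE = 0.1808·OE + 0.8192·AE;  Cal = (6.9·ABW + 4·(RE−0.1))·FG·3.55
ABW = (1.061 − 1.028)·131.25·0.79/1.028 = 3.3285
OE = 259 − 259/1.061 = 14.8907 °P
AE = 259 − 259/1.028 = 7.0545 °P
RE = 0.1808·14.8907 + 0.8192·7.0545 = 8.4713 °P
Cal = (6.9·3.3285 + 4·(8.4713−0.1))·1.028·3.55

206.0145 kcal


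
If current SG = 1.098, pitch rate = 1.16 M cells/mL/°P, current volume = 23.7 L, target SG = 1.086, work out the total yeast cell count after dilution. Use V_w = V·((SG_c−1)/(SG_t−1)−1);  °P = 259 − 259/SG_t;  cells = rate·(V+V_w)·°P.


V_w = 23.7·((1.098−1)/(1.086−1)−1) = 3.3070
V_final = 23.7 + 3.3070 = 27.0070
°P = 259 − 259/1.086 = 20.5101
cells = 1.16·27.0070·20.5101

642.5432 billion cells


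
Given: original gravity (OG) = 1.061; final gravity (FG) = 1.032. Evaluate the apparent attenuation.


AA = (OG − FG)/(OG − 1) · 100
AA = (1.061 − 1.032)/(1.061 − 1) · 100

47.5410 %


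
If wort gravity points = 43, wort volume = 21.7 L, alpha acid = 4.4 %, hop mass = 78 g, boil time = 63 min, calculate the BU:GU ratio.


U = 1.65·0.000125^(GP/1000)·(1−e^(−0.04t))/4.15;  IBU = (α/100)·m·U·1000/V;  BU:GU = IBU/GP
U = 1.65·0.000125^(43/1000)·(1−e^(−0.04·63))/4.15 = 0.2484
IBU = (4.4/100)·78·0.2484·1000/21.7 = 39.2881
BU:GU = 39.2881/43

0.9137


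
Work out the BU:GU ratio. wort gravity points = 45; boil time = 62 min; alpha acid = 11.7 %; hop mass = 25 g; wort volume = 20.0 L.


U = 1.65·0.000125^(GP/1000)·(1−e^(−0.04t))/4.15;  IBU = (α/100)·m·U·1000/V;  BU:GU = IBU/GP
U = 1.65·0.000125^(45/1000)·(1−e^(−0.04·62))/4.15 = 0.2431
IBU = (11.7/100)·25·0.2431·1000/20.0 = 35.5558
BU:GU = 35.5558/45

0.7901


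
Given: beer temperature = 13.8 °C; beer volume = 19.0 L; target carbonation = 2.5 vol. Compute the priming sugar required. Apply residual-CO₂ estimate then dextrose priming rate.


residual = 14.695·(0.01821 + 0.09011·e^(−0.04·T));  sugar = (target − residual)·4.0·V
residual = 14.695·(0.01821 + 0.09011·e^(−0.04·13.8)) = 1.0300
sugar = (2.5 − 1.0300)·4.0·19.0

111.7164 g


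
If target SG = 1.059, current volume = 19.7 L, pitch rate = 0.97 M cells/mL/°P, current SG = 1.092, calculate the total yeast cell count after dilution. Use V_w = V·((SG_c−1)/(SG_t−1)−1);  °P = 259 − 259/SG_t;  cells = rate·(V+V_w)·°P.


V_w = 19.7·((1.092−1)/(1.059−1)−1) = 11.0186
V_final = 19.7 + 11.0186 = 30.7186
°P = 259 − 259/1.059 = 14.4297
cells = 0.97·30.7186·14.4297

429.9615 billion cells


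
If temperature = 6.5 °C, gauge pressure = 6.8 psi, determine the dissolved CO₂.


vols = (P + 14.695)·(0.01821 + 0.09011·e^(−0.04·T))
vols = (6.8 + 14.695)·(0.01821 + 0.09011·e^(−0.04·6.5))

1.8849 volumes


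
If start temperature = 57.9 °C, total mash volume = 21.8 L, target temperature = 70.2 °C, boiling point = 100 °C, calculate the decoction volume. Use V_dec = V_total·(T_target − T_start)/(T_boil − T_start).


V_dec = 21.8·(70.2 − 57.9)/(100 − 57.9)

6.3691 L


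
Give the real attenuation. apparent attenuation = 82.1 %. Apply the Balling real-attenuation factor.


RA = AA · 0.8192
RA = 82.1 · 0.8192

67.2563 %


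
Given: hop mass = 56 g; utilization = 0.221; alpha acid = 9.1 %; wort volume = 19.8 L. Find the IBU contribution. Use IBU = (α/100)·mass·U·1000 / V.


IBU = (9.1/100)·56·0.221·1000 / 19.8

56.8796 IBU


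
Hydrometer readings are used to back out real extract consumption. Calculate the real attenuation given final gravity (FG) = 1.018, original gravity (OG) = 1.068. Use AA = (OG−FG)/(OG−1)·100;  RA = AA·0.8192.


AA = (1.068 − 1.018)/(1.068 − 1)·100 = 73.5294
RA = 73.5294·0.8192

60.2353 %


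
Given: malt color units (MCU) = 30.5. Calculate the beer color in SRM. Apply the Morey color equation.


SRM = 1.4922 · MCU^0.6859
SRM = 1.4922 · 30.5^0.6859

15.5564 SRM


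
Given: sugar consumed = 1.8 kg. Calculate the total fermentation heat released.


Q = m_sugar · 590 kJ/kg
Q = 1.8 · 590

1062.0000 kJ


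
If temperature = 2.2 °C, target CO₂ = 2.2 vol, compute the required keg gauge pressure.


psi = vols/(0.01821 + 0.09011·e^(−0.04·T)) − 14.695
psi = 2.2/(0.01821 + 0.09011·e^(−0.04·2.2)) − 14.695

7.1457 psi


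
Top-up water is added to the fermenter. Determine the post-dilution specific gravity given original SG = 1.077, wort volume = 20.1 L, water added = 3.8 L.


SG_new = 1 + (SG_old − 1)·V_old/(V_old + V_water)
pts = (1.077 − 1)·1000·20.1/(20.1 + 3.8) = 64.7573
SG_new = 1 + 64.7573/1000

1.0648


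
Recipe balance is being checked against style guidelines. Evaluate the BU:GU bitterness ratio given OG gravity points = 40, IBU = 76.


BU:GU = IBU / OG_points
BU:GU = 76 / 40

1.9000


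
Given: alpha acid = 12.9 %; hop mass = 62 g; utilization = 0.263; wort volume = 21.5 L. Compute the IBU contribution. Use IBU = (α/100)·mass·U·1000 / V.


IBU = (12.9/100)·62·0.263·1000 / 21.5

97.8360 IBU


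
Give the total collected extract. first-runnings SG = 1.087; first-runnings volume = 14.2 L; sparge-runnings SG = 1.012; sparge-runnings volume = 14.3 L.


total = Σ (SG_i − 1)·1000·V_i
first = (1.087 − 1)·1000·14.2 = 1235.4000
sparge = (1.012 − 1)·1000·14.3 = 171.6000
total = 1235.4000 + 171.6000

1407.0000 gravity·L


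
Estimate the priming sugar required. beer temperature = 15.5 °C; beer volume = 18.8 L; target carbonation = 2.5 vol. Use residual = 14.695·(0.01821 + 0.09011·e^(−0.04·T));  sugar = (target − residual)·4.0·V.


residual = 14.695·(0.01821 + 0.09011·e^(−0.04·15.5)) = 0.9799
sugar = (2.5 − 0.9799)·4.0·18.8

114.3097 g


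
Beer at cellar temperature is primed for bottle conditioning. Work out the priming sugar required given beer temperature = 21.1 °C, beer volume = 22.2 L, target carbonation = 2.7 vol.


residual = 14.695·(0.01821 + 0.09011·e^(−0.04·T));  sugar = (target − residual)·4.0·V
residual = 14.695·(0.01821 + 0.09011·e^(−0.04·21.1)) = 0.8370
sugar = (2.7 − 0.8370)·4.0·22.2

165.4370 g


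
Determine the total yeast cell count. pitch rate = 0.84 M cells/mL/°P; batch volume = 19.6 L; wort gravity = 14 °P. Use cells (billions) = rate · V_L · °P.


cells = 0.84 · 19.6 · 14

230.4960 billion cells


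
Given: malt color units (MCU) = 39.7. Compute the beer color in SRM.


SRM = 1.4922 · MCU^0.6859
SRM = 1.4922 · 39.7^0.6859

18.6396 SRM


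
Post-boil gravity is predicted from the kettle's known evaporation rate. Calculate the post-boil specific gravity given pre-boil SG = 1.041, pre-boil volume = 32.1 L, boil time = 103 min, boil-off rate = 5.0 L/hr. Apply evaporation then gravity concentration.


V_post = V_pre − rate·(t/60);  SG_post = 1 + (SG_pre−1)·V_pre/V_post
V_post = 32.1 − 5.0·(103/60) = 23.5167
SG_post = 1 + (1.041 − 1)·32.1/23.5167

1.0560


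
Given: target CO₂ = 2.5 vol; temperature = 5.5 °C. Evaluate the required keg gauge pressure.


psi = vols/(0.01821 + 0.09011·e^(−0.04·T)) − 14.695
psi = 2.5/(0.01821 + 0.09011·e^(−0.04·5.5)) − 14.695

12.9217 psi


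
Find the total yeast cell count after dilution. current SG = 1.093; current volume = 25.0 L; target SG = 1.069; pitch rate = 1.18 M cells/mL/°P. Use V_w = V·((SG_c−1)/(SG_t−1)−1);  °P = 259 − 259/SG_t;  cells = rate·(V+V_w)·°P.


V_w = 25.0·((1.093−1)/(1.069−1)−1) = 8.6957
V_final = 25.0 + 8.6957 = 33.6957
°P = 259 − 259/1.069 = 16.7175
cells = 1.18·33.6957·16.7175

664.7021 billion cells


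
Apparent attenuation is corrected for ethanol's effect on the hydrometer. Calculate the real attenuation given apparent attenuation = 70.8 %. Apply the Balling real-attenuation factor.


RA = AA · 0.8192
RA = 70.8 · 0.8192

57.9994 %


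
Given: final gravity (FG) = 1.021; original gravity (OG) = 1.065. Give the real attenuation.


AA = (OG−FG)/(OG−1)·100;  RA = AA·0.8192
AA = (1.065 − 1.021)/(1.065 − 1)·100 = 67.6923
RA = 67.6923·0.8192

55.4535 %


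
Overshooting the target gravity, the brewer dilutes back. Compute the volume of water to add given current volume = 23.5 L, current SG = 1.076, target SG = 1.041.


V_water = V·((SG_curr − 1)/(SG_target − 1) − 1)
V_water = 23.5·((1.076 − 1)/(1.041 − 1) − 1)

20.0610 L


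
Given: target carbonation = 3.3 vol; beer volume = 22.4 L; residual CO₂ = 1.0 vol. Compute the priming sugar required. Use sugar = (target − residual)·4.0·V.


sugar = (3.3 − 1.0)·4.0·22.4

206.0800 g


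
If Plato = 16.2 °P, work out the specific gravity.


SG = 259/(259 − P)
SG = 259/(259 − 16.2)

1.0667


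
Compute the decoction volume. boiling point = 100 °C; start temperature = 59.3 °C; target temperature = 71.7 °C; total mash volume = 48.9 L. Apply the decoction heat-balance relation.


V_dec = V_total·(T_target − T_start)/(T_boil − T_start)
V_dec = 48.9·(71.7 − 59.3)/(100 − 59.3)

14.8983 L


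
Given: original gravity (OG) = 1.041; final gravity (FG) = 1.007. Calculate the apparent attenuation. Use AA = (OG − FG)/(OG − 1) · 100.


AA = (1.041 − 1.007)/(1.041 − 1) · 100

82.9268 %


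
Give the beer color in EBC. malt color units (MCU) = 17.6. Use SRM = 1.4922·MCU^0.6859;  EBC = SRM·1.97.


SRM = 1.4922·17.6^0.6859 = 10.6690
EBC = 10.6690·1.97

21.0180 EBC


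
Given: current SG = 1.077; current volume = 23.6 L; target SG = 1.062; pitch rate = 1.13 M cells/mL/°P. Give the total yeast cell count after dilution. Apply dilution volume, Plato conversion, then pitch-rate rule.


V_w = V·((SG_c−1)/(SG_t−1)−1);  °P = 259 − 259/SG_t;  cells = rate·(V+V_w)·°P
V_w = 23.6·((1.077−1)/(1.062−1)−1) = 5.7097
V_final = 23.6 + 5.7097 = 29.3097
°P = 259 − 259/1.062 = 15.1205
cells = 1.13·29.3097·15.1205

500.7909 billion cells


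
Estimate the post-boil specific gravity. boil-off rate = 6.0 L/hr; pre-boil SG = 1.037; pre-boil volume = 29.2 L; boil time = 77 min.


V_post = V_pre − rate·(t/60);  SG_post = 1 + (SG_pre−1)·V_pre/V_post
V_post = 29.2 − 6.0·(77/60) = 21.5000
SG_post = 1 + (1.037 − 1)·29.2/21.5000

1.0503


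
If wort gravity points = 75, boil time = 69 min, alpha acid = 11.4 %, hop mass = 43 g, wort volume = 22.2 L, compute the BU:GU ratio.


U = 1.65·0.000125^(GP/1000)·(1−e^(−0.04t))/4.15;  IBU = (α/100)·m·U·1000/V;  BU:GU = IBU/GP
U = 1.65·0.000125^(75/1000)·(1−e^(−0.04·69))/4.15 = 0.1898
IBU = (11.4/100)·43·0.1898·1000/22.2 = 41.9111
BU:GU = 41.9111/75

0.5588


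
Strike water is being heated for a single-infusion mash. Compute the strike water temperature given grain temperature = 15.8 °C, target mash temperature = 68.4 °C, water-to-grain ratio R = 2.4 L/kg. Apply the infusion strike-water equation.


T_strike = (0.41/R)·(T_mash − T_grain) + T_mash
T_strike = (0.41/2.4)·(68.4 − 15.8) + 68.4

77.3858 °C


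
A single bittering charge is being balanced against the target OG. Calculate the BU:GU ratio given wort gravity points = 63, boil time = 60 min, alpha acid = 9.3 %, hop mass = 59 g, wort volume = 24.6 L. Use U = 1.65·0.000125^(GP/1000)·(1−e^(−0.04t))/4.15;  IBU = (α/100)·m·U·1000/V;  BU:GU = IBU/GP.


U = 1.65·0.000125^(63/1000)·(1−e^(−0.04·60))/4.15 = 0.2052
IBU = (9.3/100)·59·0.2052·1000/24.6 = 45.7762
BU:GU = 45.7762/63

0.7266


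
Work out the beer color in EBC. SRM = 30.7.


EBC = SRM · 1.97
EBC = 30.7 · 1.97

60.4790 EBC


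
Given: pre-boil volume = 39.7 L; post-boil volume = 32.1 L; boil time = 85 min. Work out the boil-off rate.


rate = (V_pre − V_post) / (t_min/60)
rate = (39.7 − 32.1) / (85/60)

5.3647 L/hr


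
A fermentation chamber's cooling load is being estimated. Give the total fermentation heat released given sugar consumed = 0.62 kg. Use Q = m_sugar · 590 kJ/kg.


Q = 0.62 · 590

365.8000 kJ


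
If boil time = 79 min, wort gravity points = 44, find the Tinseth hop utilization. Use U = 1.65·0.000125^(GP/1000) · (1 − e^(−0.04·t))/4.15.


bigness = 1.65·0.000125^(44/1000) = 1.1111
boil_factor = (1 − e^(−0.04·79))/4.15 = 0.2307
U = 1.1111 · 0.2307

0.2564


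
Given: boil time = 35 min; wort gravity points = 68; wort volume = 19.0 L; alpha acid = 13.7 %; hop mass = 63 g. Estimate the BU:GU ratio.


U = 1.65·0.000125^(GP/1000)·(1−e^(−0.04t))/4.15;  IBU = (α/100)·m·U·1000/V;  BU:GU = IBU/GP
U = 1.65·0.000125^(68/1000)·(1−e^(−0.04·35))/4.15 = 0.1626
IBU = (13.7/100)·63·0.1626·1000/19.0 = 73.8517
BU:GU = 73.8517/68

1.0861


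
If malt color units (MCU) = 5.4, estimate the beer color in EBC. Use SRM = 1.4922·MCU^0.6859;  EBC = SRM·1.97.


SRM = 1.4922·5.4^0.6859 = 4.7443
EBC = 4.7443·1.97

9.3464 EBC


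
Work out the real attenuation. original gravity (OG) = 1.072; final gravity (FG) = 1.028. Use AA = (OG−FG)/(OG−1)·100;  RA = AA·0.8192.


AA = (1.072 − 1.028)/(1.072 − 1)·100 = 61.1111
RA = 61.1111·0.8192

50.0622 %


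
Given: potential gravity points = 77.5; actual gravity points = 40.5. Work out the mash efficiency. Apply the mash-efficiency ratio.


efficiency = actual / potential × 100
efficiency = 40.5 / 77.5 × 100

52.2581 %


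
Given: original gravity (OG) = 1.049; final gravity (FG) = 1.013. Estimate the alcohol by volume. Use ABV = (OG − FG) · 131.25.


ABV = (1.049 − 1.013) · 131.25

4.7250 % ABV


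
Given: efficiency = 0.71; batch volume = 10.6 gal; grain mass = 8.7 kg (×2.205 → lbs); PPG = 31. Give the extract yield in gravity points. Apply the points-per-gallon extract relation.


points = lbs × PPG × eff / vol
lbs = 8.7 × 2.205 = 19.1835
points = 19.1835 × 31 × 0.71 / 10.6

39.8329 points


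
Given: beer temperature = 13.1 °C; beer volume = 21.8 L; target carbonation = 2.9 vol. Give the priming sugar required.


residual = 14.695·(0.01821 + 0.09011·e^(−0.04·T));  sugar = (target − residual)·4.0·V
residual = 14.695·(0.01821 + 0.09011·e^(−0.04·13.1)) = 1.0517
sugar = (2.9 − 1.0517)·4.0·21.8

161.1720 g


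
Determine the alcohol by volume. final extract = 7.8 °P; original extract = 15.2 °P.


SG = 259/(259 − P);  ABV = (OG − FG)·131.25
OG = 259/(259 − 15.2) = 1.0623
FG = 259/(259 − 7.8) = 1.0311
ABV = (1.0623 − 1.0311)·131.25

4.1075 % ABV


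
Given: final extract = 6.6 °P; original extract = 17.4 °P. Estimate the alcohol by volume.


SG = 259/(259 − P);  ABV = (OG − FG)·131.25
OG = 259/(259 − 17.4) = 1.0720
FG = 259/(259 − 6.6) = 1.0261
ABV = (1.0720 − 1.0261)·131.25

6.0206 % ABV


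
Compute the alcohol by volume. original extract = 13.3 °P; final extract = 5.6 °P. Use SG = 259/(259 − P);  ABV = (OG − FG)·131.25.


OG = 259/(259 − 13.3) = 1.0541
FG = 259/(259 − 5.6) = 1.0221
ABV = (1.0541 − 1.0221)·131.25

4.2041 % ABV


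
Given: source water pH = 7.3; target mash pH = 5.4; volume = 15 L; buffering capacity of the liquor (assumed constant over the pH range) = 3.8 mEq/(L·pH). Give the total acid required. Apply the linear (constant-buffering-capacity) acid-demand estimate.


acid = buffering capacity · (pH_source − pH_target) · V
acid = 3.8 · (7.3 − 5.4) · 15

108.3000 mEq


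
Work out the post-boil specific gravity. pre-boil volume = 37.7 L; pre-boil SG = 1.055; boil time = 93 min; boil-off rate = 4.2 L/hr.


V_post = V_pre − rate·(t/60);  SG_post = 1 + (SG_pre−1)·V_pre/V_post
V_post = 37.7 − 4.2·(93/60) = 31.1900
SG_post = 1 + (1.055 − 1)·37.7/31.1900

1.0665


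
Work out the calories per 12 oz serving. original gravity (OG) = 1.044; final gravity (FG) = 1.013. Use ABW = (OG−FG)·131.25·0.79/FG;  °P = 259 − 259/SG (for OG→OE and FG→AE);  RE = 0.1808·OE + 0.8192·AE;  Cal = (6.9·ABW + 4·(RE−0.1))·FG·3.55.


ABW = (1.044 − 1.013)·131.25·0.79/1.013 = 3.1731
OE = 259 − 259/1.044 = 10.9157 °P
AE = 259 − 259/1.013 = 3.3238 °P
RE = 0.1808·10.9157 + 0.8192·3.3238 = 4.6964 °P
Cal = (6.9·3.1731 + 4·(4.6964−0.1))·1.013·3.55

144.8521 kcal


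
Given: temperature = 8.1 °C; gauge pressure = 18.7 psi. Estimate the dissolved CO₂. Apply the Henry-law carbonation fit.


vols = (P + 14.695)·(0.01821 + 0.09011·e^(−0.04·T))
vols = (18.7 + 14.695)·(0.01821 + 0.09011·e^(−0.04·8.1))

2.7845 volumes


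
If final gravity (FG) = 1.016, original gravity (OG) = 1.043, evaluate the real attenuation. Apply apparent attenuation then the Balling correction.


AA = (OG−FG)/(OG−1)·100;  RA = AA·0.8192
AA = (1.043 − 1.016)/(1.043 − 1)·100 = 62.7907
RA = 62.7907·0.8192

51.4381 %


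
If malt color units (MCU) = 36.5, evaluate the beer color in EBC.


SRM = 1.4922·MCU^0.6859;  EBC = SRM·1.97
SRM = 1.4922·36.5^0.6859 = 17.5956
EBC = 17.5956·1.97

34.6633 EBC


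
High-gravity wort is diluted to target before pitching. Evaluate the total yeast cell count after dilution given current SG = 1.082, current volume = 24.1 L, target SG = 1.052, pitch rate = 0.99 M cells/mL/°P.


V_w = V·((SG_c−1)/(SG_t−1)−1);  °P = 259 − 259/SG_t;  cells = rate·(V+V_w)·°P
V_w = 24.1·((1.082−1)/(1.052−1)−1) = 13.9038
V_final = 24.1 + 13.9038 = 38.0038
°P = 259 − 259/1.052 = 12.8023
cells = 0.99·38.0038·12.8023

481.6706 billion cells


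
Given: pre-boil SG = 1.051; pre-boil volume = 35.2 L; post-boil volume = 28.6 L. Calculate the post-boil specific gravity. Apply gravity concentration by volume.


SG_post = 1 + (SG_pre − 1)·V_pre/V_post
pts_pre = (1.051 − 1)·1000 = 51.0000
pts_post = 51.0000·35.2/28.6 = 62.7692
SG_post = 1 + 62.7692/1000

1.0628


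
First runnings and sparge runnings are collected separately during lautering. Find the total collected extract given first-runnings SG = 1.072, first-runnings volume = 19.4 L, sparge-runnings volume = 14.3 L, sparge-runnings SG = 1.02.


total = Σ (SG_i − 1)·1000·V_i
first = (1.072 − 1)·1000·19.4 = 1396.8000
sparge = (1.02 − 1)·1000·14.3 = 286.0000
total = 1396.8000 + 286.0000

1682.8000 gravity·L


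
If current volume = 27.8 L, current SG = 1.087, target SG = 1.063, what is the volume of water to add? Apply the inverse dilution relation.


V_water = V·((SG_curr − 1)/(SG_target − 1) − 1)
V_water = 27.8·((1.087 − 1)/(1.063 − 1) − 1)

10.5905 L


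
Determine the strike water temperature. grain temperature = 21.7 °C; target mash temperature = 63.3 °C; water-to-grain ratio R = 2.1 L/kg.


T_strike = (0.41/R)·(T_mash − T_grain) + T_mash
T_strike = (0.41/2.1)·(63.3 − 21.7) + 63.3

71.4219 °C


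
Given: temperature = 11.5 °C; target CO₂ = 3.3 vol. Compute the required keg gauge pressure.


psi = vols/(0.01821 + 0.09011·e^(−0.04·T)) − 14.695
psi = 3.3/(0.01821 + 0.09011·e^(−0.04·11.5)) − 14.695

29.2494 psi


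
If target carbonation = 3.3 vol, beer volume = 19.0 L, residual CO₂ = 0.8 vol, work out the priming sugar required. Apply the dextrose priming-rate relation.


sugar = (target − residual)·4.0·V
sugar = (3.3 − 0.8)·4.0·19.0

190.0000 g


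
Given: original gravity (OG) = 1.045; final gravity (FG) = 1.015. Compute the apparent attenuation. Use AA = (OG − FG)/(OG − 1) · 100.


AA = (1.045 − 1.015)/(1.045 − 1) · 100

66.6667 %


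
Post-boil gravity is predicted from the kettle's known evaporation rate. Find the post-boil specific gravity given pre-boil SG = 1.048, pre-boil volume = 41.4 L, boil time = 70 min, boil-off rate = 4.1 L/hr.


V_post = V_pre − rate·(t/60);  SG_post = 1 + (SG_pre−1)·V_pre/V_post
V_post = 41.4 − 4.1·(70/60) = 36.6167
SG_post = 1 + (1.048 − 1)·41.4/36.6167

1.0543


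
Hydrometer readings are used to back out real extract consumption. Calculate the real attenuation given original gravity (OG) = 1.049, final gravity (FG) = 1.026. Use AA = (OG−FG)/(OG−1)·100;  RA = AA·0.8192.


AA = (1.049 − 1.026)/(1.049 − 1)·100 = 46.9388
RA = 46.9388·0.8192

38.4522 %


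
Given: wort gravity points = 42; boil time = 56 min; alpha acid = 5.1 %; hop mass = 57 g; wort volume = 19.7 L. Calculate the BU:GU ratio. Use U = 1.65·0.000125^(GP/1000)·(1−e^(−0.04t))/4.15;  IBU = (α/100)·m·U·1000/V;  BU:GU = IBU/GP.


U = 1.65·0.000125^(42/1000)·(1−e^(−0.04·56))/4.15 = 0.2436
IBU = (5.1/100)·57·0.2436·1000/19.7 = 35.9418
BU:GU = 35.9418/42

0.8558


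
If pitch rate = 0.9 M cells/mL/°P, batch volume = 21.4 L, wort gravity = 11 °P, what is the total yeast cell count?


cells (billions) = rate · V_L · °P
cells = 0.9 · 21.4 · 11

211.8600 billion cells


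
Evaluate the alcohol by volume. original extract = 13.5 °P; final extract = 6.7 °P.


SG = 259/(259 − P);  ABV = (OG − FG)·131.25
OG = 259/(259 − 13.5) = 1.0550
FG = 259/(259 − 6.7) = 1.0266
ABV = (1.0550 − 1.0266)·131.25

3.7320 % ABV


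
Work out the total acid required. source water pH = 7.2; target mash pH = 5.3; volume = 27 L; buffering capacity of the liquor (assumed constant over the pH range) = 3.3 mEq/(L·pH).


acid = buffering capacity · (pH_source − pH_target) · V
acid = 3.3 · (7.2 − 5.3) · 27

169.2900 mEq


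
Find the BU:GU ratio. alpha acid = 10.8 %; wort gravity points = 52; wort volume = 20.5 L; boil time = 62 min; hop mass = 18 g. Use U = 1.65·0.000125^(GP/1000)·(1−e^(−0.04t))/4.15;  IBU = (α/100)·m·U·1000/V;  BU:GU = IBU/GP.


U = 1.65·0.000125^(52/1000)·(1−e^(−0.04·62))/4.15 = 0.2283
IBU = (10.8/100)·18·0.2283·1000/20.5 = 21.6488
BU:GU = 21.6488/52

0.4163


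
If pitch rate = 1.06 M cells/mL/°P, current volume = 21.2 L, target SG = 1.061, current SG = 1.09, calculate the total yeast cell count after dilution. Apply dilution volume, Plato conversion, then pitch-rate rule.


V_w = V·((SG_c−1)/(SG_t−1)−1);  °P = 259 − 259/SG_t;  cells = rate·(V+V_w)·°P
V_w = 21.2·((1.09−1)/(1.061−1)−1) = 10.0787
V_final = 21.2 + 10.0787 = 31.2787
°P = 259 − 259/1.061 = 14.8907
cells = 1.06·31.2787·14.8907

493.7062 billion cells


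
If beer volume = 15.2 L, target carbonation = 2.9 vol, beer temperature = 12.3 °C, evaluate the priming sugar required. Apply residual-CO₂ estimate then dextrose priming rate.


residual = 14.695·(0.01821 + 0.09011·e^(−0.04·T));  sugar = (target − residual)·4.0·V
residual = 14.695·(0.01821 + 0.09011·e^(−0.04·12.3)) = 1.0772
sugar = (2.9 − 1.0772)·4.0·15.2

110.8266 g


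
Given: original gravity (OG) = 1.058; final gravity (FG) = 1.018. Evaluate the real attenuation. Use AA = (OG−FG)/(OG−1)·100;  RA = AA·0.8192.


AA = (1.058 − 1.018)/(1.058 − 1)·100 = 68.9655
RA = 68.9655·0.8192

56.4966 %


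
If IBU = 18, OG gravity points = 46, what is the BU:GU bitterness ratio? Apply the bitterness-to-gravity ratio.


BU:GU = IBU / OG_points
BU:GU = 18 / 46

0.3913


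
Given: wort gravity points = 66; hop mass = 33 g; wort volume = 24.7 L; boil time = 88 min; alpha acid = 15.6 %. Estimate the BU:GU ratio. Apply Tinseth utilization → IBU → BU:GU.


U = 1.65·0.000125^(GP/1000)·(1−e^(−0.04t))/4.15;  IBU = (α/100)·m·U·1000/V;  BU:GU = IBU/GP
U = 1.65·0.000125^(66/1000)·(1−e^(−0.04·88))/4.15 = 0.2132
IBU = (15.6/100)·33·0.2132·1000/24.7 = 44.4349
BU:GU = 44.4349/66

0.6733


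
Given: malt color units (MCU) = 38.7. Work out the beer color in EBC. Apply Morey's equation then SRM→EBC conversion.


SRM = 1.4922·MCU^0.6859;  EBC = SRM·1.97
SRM = 1.4922·38.7^0.6859 = 18.3163
EBC = 18.3163·1.97

36.0831 EBC


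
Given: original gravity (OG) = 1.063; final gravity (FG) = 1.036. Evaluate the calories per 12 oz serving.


ABW = (OG−FG)·131.25·0.79/FG;  °P = 259 − 259/SG (for OG→OE and FG→AE);  RE = 0.1808·OE + 0.8192·AE;  Cal = (6.9·ABW + 4·(RE−0.1))·FG·3.55
ABW = (1.063 − 1.036)·131.25·0.79/1.036 = 2.7023
OE = 259 − 259/1.063 = 15.3500 °P
AE = 259 − 259/1.036 = 9.0000 °P
RE = 0.1808·15.3500 + 0.8192·9.0000 = 10.1481 °P
Cal = (6.9·2.7023 + 4·(10.1481−0.1))·1.036·3.55

216.3945 kcal


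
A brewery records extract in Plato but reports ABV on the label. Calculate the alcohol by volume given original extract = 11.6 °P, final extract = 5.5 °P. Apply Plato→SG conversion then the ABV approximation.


SG = 259/(259 − P);  ABV = (OG − FG)·131.25
OG = 259/(259 − 11.6) = 1.0469
FG = 259/(259 − 5.5) = 1.0217
ABV = (1.0469 − 1.0217)·131.25

3.3064 % ABV


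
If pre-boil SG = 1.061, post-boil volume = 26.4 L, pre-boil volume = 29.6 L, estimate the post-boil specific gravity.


SG_post = 1 + (SG_pre − 1)·V_pre/V_post
pts_pre = (1.061 − 1)·1000 = 61.0000
pts_post = 61.0000·29.6/26.4 = 68.3939
SG_post = 1 + 68.3939/1000

1.0684


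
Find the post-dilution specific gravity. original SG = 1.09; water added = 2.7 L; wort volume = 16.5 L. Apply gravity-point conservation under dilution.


SG_new = 1 + (SG_old − 1)·V_old/(V_old + V_water)
pts = (1.09 − 1)·1000·16.5/(16.5 + 2.7) = 77.3438
SG_new = 1 + 77.3438/1000

1.0773


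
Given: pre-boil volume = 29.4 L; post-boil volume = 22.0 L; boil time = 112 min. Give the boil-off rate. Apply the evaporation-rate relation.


rate = (V_pre − V_post) / (t_min/60)
rate = (29.4 − 22.0) / (112/60)

3.9643 L/hr


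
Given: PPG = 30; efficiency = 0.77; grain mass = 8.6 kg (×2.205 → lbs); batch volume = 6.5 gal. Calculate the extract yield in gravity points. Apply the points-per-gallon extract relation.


points = lbs × PPG × eff / vol
lbs = 8.6 × 2.205 = 18.9630
points = 18.9630 × 30 × 0.77 / 6.5

67.3916 points


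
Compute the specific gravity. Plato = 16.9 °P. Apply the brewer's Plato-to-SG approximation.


SG = 259/(259 − P)
SG = 259/(259 − 16.9)

1.0698


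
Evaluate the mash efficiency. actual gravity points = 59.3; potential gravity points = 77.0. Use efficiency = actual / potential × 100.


efficiency = 59.3 / 77.0 × 100

77.0130 %


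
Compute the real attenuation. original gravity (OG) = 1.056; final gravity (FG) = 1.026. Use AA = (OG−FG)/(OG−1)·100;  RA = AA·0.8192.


AA = (1.056 − 1.026)/(1.056 − 1)·100 = 53.5714
RA = 53.5714·0.8192

43.8857 %


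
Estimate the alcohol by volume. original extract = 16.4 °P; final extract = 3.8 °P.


SG = 259/(259 − P);  ABV = (OG − FG)·131.25
OG = 259/(259 − 16.4) = 1.0676
FG = 259/(259 − 3.8) = 1.0149
ABV = (1.0676 − 1.0149)·131.25

6.9183 % ABV


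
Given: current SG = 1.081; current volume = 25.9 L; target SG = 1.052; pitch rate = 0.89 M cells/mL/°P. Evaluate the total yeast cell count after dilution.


V_w = V·((SG_c−1)/(SG_t−1)−1);  °P = 259 − 259/SG_t;  cells = rate·(V+V_w)·°P
V_w = 25.9·((1.081−1)/(1.052−1)−1) = 14.4442
V_final = 25.9 + 14.4442 = 40.3442
°P = 259 − 259/1.052 = 12.8023
cells = 0.89·40.3442·12.8023

459.6834 billion cells


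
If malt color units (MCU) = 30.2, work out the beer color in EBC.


SRM = 1.4922·MCU^0.6859;  EBC = SRM·1.97
SRM = 1.4922·30.2^0.6859 = 15.4513
EBC = 15.4513·1.97

30.4390 EBC


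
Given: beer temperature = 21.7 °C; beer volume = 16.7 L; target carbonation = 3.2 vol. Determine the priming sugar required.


residual = 14.695·(0.01821 + 0.09011·e^(−0.04·T));  sugar = (target − residual)·4.0·V
residual = 14.695·(0.01821 + 0.09011·e^(−0.04·21.7)) = 0.8235
sugar = (3.2 − 0.8235)·4.0·16.7

158.7523 g


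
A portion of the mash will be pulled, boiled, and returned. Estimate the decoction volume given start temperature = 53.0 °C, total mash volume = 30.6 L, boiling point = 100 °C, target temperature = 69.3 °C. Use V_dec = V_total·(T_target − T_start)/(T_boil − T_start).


V_dec = 30.6·(69.3 − 53.0)/(100 − 53.0)

10.6123 L


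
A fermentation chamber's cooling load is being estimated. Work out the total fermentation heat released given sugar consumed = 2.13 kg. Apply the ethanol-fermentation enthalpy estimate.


Q = m_sugar · 590 kJ/kg
Q = 2.13 · 590

1256.7000 kJ


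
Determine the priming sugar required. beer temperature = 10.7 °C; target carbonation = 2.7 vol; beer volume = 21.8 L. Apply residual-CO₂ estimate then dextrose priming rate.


residual = 14.695·(0.01821 + 0.09011·e^(−0.04·T));  sugar = (target − residual)·4.0·V
residual = 14.695·(0.01821 + 0.09011·e^(−0.04·10.7)) = 1.1307
sugar = (2.7 − 1.1307)·4.0·21.8

136.8427 g


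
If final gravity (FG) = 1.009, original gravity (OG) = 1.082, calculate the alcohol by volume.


ABV = (OG − FG) · 131.25
ABV = (1.082 − 1.009) · 131.25

9.5813 % ABV


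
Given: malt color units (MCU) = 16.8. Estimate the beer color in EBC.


SRM = 1.4922·MCU^0.6859;  EBC = SRM·1.97
SRM = 1.4922·16.8^0.6859 = 10.3340
EBC = 10.3340·1.97

20.3579 EBC


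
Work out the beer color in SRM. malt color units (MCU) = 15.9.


SRM = 1.4922 · MCU^0.6859
SRM = 1.4922 · 15.9^0.6859

9.9510 SRM


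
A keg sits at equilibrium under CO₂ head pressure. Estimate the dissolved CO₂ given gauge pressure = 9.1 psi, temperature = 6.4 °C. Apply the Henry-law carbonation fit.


vols = (P + 14.695)·(0.01821 + 0.09011·e^(−0.04·T))
vols = (9.1 + 14.695)·(0.01821 + 0.09011·e^(−0.04·6.4))

2.0932 volumes


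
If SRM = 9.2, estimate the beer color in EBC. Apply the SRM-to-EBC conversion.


EBC = SRM · 1.97
EBC = 9.2 · 1.97

18.1240 EBC


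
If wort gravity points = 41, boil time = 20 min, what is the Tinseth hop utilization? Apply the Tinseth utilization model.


U = 1.65·0.000125^(GP/1000) · (1 − e^(−0.04·t))/4.15
bigness = 1.65·0.000125^(41/1000) = 1.1415
boil_factor = (1 − e^(−0.04·20))/4.15 = 0.1327
U = 1.1415 · 0.1327

0.1515


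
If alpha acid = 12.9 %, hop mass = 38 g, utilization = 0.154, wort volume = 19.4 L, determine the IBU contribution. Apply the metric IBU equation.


IBU = (α/100)·mass·U·1000 / V
IBU = (12.9/100)·38·0.154·1000 / 19.4

38.9128 IBU


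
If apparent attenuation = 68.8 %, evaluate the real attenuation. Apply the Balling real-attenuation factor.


RA = AA · 0.8192
RA = 68.8 · 0.8192

56.3610 %


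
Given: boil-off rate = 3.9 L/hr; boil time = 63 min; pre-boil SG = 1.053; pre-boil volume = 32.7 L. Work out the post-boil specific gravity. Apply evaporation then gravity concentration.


V_post = V_pre − rate·(t/60);  SG_post = 1 + (SG_pre−1)·V_pre/V_post
V_post = 32.7 − 3.9·(63/60) = 28.6050
SG_post = 1 + (1.053 − 1)·32.7/28.6050

1.0606


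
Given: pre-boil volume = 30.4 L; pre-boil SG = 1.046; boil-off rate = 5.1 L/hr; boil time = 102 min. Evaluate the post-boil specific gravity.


V_post = V_pre − rate·(t/60);  SG_post = 1 + (SG_pre−1)·V_pre/V_post
V_post = 30.4 − 5.1·(102/60) = 21.7300
SG_post = 1 + (1.046 − 1)·30.4/21.7300

1.0644


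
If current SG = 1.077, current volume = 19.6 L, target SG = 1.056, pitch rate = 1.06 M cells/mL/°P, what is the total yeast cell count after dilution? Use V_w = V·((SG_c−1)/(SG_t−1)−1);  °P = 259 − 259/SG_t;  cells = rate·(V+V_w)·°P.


V_w = 19.6·((1.077−1)/(1.056−1)−1) = 7.3500
V_final = 19.6 + 7.3500 = 26.9500
°P = 259 − 259/1.056 = 13.7348
cells = 1.06·26.9500·13.7348

392.3634 billion cells


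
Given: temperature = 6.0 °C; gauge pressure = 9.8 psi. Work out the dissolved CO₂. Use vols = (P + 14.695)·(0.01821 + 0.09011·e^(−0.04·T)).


vols = (9.8 + 14.695)·(0.01821 + 0.09011·e^(−0.04·6.0))

2.1823 volumes


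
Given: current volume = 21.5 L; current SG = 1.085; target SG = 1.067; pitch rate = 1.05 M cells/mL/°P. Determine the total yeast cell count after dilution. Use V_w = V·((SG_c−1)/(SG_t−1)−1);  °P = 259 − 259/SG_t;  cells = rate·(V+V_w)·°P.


V_w = 21.5·((1.085−1)/(1.067−1)−1) = 5.7761
V_final = 21.5 + 5.7761 = 27.2761
°P = 259 − 259/1.067 = 16.2634
cells = 1.05·27.2761·16.2634

465.7813 billion cells


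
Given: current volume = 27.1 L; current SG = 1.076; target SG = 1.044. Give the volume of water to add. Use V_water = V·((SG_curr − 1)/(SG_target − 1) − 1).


V_water = 27.1·((1.076 − 1)/(1.044 − 1) − 1)

19.7091 L


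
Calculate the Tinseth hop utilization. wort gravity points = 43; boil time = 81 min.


U = 1.65·0.000125^(GP/1000) · (1 − e^(−0.04·t))/4.15
bigness = 1.65·0.000125^(43/1000) = 1.1211
boil_factor = (1 − e^(−0.04·81))/4.15 = 0.2315
U = 1.1211 · 0.2315

0.2596


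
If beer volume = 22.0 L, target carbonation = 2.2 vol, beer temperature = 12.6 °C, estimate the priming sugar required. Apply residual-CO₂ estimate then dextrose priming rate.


residual = 14.695·(0.01821 + 0.09011·e^(−0.04·T));  sugar = (target − residual)·4.0·V
residual = 14.695·(0.01821 + 0.09011·e^(−0.04·12.6)) = 1.0675
sugar = (2.2 − 1.0675)·4.0·22.0

99.6567 g


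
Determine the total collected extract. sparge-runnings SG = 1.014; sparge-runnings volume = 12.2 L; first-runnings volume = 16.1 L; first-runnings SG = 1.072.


total = Σ (SG_i − 1)·1000·V_i
first = (1.072 − 1)·1000·16.1 = 1159.2000
sparge = (1.014 − 1)·1000·12.2 = 170.8000
total = 1159.2000 + 170.8000

1330.0000 gravity·L
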